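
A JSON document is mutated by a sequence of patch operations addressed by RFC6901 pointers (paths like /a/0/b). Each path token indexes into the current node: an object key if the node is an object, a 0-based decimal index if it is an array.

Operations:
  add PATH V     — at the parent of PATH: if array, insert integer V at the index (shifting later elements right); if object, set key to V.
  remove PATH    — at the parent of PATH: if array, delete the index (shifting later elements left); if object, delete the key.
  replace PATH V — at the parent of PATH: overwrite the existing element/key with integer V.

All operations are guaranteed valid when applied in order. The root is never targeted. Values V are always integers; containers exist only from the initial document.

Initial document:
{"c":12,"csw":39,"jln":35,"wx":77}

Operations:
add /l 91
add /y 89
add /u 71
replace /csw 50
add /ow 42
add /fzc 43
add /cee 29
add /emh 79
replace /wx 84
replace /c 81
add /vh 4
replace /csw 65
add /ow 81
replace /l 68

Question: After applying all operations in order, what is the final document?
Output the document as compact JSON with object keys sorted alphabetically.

Answer: {"c":81,"cee":29,"csw":65,"emh":79,"fzc":43,"jln":35,"l":68,"ow":81,"u":71,"vh":4,"wx":84,"y":89}

Derivation:
After op 1 (add /l 91): {"c":12,"csw":39,"jln":35,"l":91,"wx":77}
After op 2 (add /y 89): {"c":12,"csw":39,"jln":35,"l":91,"wx":77,"y":89}
After op 3 (add /u 71): {"c":12,"csw":39,"jln":35,"l":91,"u":71,"wx":77,"y":89}
After op 4 (replace /csw 50): {"c":12,"csw":50,"jln":35,"l":91,"u":71,"wx":77,"y":89}
After op 5 (add /ow 42): {"c":12,"csw":50,"jln":35,"l":91,"ow":42,"u":71,"wx":77,"y":89}
After op 6 (add /fzc 43): {"c":12,"csw":50,"fzc":43,"jln":35,"l":91,"ow":42,"u":71,"wx":77,"y":89}
After op 7 (add /cee 29): {"c":12,"cee":29,"csw":50,"fzc":43,"jln":35,"l":91,"ow":42,"u":71,"wx":77,"y":89}
After op 8 (add /emh 79): {"c":12,"cee":29,"csw":50,"emh":79,"fzc":43,"jln":35,"l":91,"ow":42,"u":71,"wx":77,"y":89}
After op 9 (replace /wx 84): {"c":12,"cee":29,"csw":50,"emh":79,"fzc":43,"jln":35,"l":91,"ow":42,"u":71,"wx":84,"y":89}
After op 10 (replace /c 81): {"c":81,"cee":29,"csw":50,"emh":79,"fzc":43,"jln":35,"l":91,"ow":42,"u":71,"wx":84,"y":89}
After op 11 (add /vh 4): {"c":81,"cee":29,"csw":50,"emh":79,"fzc":43,"jln":35,"l":91,"ow":42,"u":71,"vh":4,"wx":84,"y":89}
After op 12 (replace /csw 65): {"c":81,"cee":29,"csw":65,"emh":79,"fzc":43,"jln":35,"l":91,"ow":42,"u":71,"vh":4,"wx":84,"y":89}
After op 13 (add /ow 81): {"c":81,"cee":29,"csw":65,"emh":79,"fzc":43,"jln":35,"l":91,"ow":81,"u":71,"vh":4,"wx":84,"y":89}
After op 14 (replace /l 68): {"c":81,"cee":29,"csw":65,"emh":79,"fzc":43,"jln":35,"l":68,"ow":81,"u":71,"vh":4,"wx":84,"y":89}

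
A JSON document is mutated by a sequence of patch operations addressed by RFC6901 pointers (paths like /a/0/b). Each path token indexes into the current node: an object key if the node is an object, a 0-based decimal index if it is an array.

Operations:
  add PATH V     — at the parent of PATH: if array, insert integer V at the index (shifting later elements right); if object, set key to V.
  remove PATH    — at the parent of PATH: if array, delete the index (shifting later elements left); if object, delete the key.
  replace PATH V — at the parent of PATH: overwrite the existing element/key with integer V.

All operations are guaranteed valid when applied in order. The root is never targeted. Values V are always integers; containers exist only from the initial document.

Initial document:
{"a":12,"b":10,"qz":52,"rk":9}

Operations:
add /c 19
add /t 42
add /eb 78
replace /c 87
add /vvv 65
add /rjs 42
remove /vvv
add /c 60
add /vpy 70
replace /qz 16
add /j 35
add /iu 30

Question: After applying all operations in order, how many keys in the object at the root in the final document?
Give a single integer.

After op 1 (add /c 19): {"a":12,"b":10,"c":19,"qz":52,"rk":9}
After op 2 (add /t 42): {"a":12,"b":10,"c":19,"qz":52,"rk":9,"t":42}
After op 3 (add /eb 78): {"a":12,"b":10,"c":19,"eb":78,"qz":52,"rk":9,"t":42}
After op 4 (replace /c 87): {"a":12,"b":10,"c":87,"eb":78,"qz":52,"rk":9,"t":42}
After op 5 (add /vvv 65): {"a":12,"b":10,"c":87,"eb":78,"qz":52,"rk":9,"t":42,"vvv":65}
After op 6 (add /rjs 42): {"a":12,"b":10,"c":87,"eb":78,"qz":52,"rjs":42,"rk":9,"t":42,"vvv":65}
After op 7 (remove /vvv): {"a":12,"b":10,"c":87,"eb":78,"qz":52,"rjs":42,"rk":9,"t":42}
After op 8 (add /c 60): {"a":12,"b":10,"c":60,"eb":78,"qz":52,"rjs":42,"rk":9,"t":42}
After op 9 (add /vpy 70): {"a":12,"b":10,"c":60,"eb":78,"qz":52,"rjs":42,"rk":9,"t":42,"vpy":70}
After op 10 (replace /qz 16): {"a":12,"b":10,"c":60,"eb":78,"qz":16,"rjs":42,"rk":9,"t":42,"vpy":70}
After op 11 (add /j 35): {"a":12,"b":10,"c":60,"eb":78,"j":35,"qz":16,"rjs":42,"rk":9,"t":42,"vpy":70}
After op 12 (add /iu 30): {"a":12,"b":10,"c":60,"eb":78,"iu":30,"j":35,"qz":16,"rjs":42,"rk":9,"t":42,"vpy":70}
Size at the root: 11

Answer: 11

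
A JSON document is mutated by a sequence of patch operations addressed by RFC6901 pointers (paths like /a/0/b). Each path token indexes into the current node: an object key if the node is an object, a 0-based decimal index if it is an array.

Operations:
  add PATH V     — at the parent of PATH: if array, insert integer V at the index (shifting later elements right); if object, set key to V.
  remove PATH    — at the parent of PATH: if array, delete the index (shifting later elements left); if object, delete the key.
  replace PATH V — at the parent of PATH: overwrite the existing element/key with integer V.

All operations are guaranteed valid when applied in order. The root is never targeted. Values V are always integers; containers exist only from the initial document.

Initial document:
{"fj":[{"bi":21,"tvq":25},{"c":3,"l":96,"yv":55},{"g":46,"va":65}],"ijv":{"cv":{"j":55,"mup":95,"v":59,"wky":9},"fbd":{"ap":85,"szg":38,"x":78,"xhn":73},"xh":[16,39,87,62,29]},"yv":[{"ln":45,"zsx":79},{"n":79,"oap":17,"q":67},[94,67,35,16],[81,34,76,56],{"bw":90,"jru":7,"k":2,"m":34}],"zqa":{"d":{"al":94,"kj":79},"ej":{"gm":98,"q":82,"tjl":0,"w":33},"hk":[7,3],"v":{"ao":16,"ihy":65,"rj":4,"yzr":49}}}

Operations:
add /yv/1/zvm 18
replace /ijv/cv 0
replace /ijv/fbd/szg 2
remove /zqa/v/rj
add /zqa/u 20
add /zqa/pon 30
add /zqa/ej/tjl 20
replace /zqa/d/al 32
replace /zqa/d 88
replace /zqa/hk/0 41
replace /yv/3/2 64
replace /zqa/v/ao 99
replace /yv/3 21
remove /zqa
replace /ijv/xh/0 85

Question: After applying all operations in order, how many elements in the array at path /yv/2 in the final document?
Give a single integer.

Answer: 4

Derivation:
After op 1 (add /yv/1/zvm 18): {"fj":[{"bi":21,"tvq":25},{"c":3,"l":96,"yv":55},{"g":46,"va":65}],"ijv":{"cv":{"j":55,"mup":95,"v":59,"wky":9},"fbd":{"ap":85,"szg":38,"x":78,"xhn":73},"xh":[16,39,87,62,29]},"yv":[{"ln":45,"zsx":79},{"n":79,"oap":17,"q":67,"zvm":18},[94,67,35,16],[81,34,76,56],{"bw":90,"jru":7,"k":2,"m":34}],"zqa":{"d":{"al":94,"kj":79},"ej":{"gm":98,"q":82,"tjl":0,"w":33},"hk":[7,3],"v":{"ao":16,"ihy":65,"rj":4,"yzr":49}}}
After op 2 (replace /ijv/cv 0): {"fj":[{"bi":21,"tvq":25},{"c":3,"l":96,"yv":55},{"g":46,"va":65}],"ijv":{"cv":0,"fbd":{"ap":85,"szg":38,"x":78,"xhn":73},"xh":[16,39,87,62,29]},"yv":[{"ln":45,"zsx":79},{"n":79,"oap":17,"q":67,"zvm":18},[94,67,35,16],[81,34,76,56],{"bw":90,"jru":7,"k":2,"m":34}],"zqa":{"d":{"al":94,"kj":79},"ej":{"gm":98,"q":82,"tjl":0,"w":33},"hk":[7,3],"v":{"ao":16,"ihy":65,"rj":4,"yzr":49}}}
After op 3 (replace /ijv/fbd/szg 2): {"fj":[{"bi":21,"tvq":25},{"c":3,"l":96,"yv":55},{"g":46,"va":65}],"ijv":{"cv":0,"fbd":{"ap":85,"szg":2,"x":78,"xhn":73},"xh":[16,39,87,62,29]},"yv":[{"ln":45,"zsx":79},{"n":79,"oap":17,"q":67,"zvm":18},[94,67,35,16],[81,34,76,56],{"bw":90,"jru":7,"k":2,"m":34}],"zqa":{"d":{"al":94,"kj":79},"ej":{"gm":98,"q":82,"tjl":0,"w":33},"hk":[7,3],"v":{"ao":16,"ihy":65,"rj":4,"yzr":49}}}
After op 4 (remove /zqa/v/rj): {"fj":[{"bi":21,"tvq":25},{"c":3,"l":96,"yv":55},{"g":46,"va":65}],"ijv":{"cv":0,"fbd":{"ap":85,"szg":2,"x":78,"xhn":73},"xh":[16,39,87,62,29]},"yv":[{"ln":45,"zsx":79},{"n":79,"oap":17,"q":67,"zvm":18},[94,67,35,16],[81,34,76,56],{"bw":90,"jru":7,"k":2,"m":34}],"zqa":{"d":{"al":94,"kj":79},"ej":{"gm":98,"q":82,"tjl":0,"w":33},"hk":[7,3],"v":{"ao":16,"ihy":65,"yzr":49}}}
After op 5 (add /zqa/u 20): {"fj":[{"bi":21,"tvq":25},{"c":3,"l":96,"yv":55},{"g":46,"va":65}],"ijv":{"cv":0,"fbd":{"ap":85,"szg":2,"x":78,"xhn":73},"xh":[16,39,87,62,29]},"yv":[{"ln":45,"zsx":79},{"n":79,"oap":17,"q":67,"zvm":18},[94,67,35,16],[81,34,76,56],{"bw":90,"jru":7,"k":2,"m":34}],"zqa":{"d":{"al":94,"kj":79},"ej":{"gm":98,"q":82,"tjl":0,"w":33},"hk":[7,3],"u":20,"v":{"ao":16,"ihy":65,"yzr":49}}}
After op 6 (add /zqa/pon 30): {"fj":[{"bi":21,"tvq":25},{"c":3,"l":96,"yv":55},{"g":46,"va":65}],"ijv":{"cv":0,"fbd":{"ap":85,"szg":2,"x":78,"xhn":73},"xh":[16,39,87,62,29]},"yv":[{"ln":45,"zsx":79},{"n":79,"oap":17,"q":67,"zvm":18},[94,67,35,16],[81,34,76,56],{"bw":90,"jru":7,"k":2,"m":34}],"zqa":{"d":{"al":94,"kj":79},"ej":{"gm":98,"q":82,"tjl":0,"w":33},"hk":[7,3],"pon":30,"u":20,"v":{"ao":16,"ihy":65,"yzr":49}}}
After op 7 (add /zqa/ej/tjl 20): {"fj":[{"bi":21,"tvq":25},{"c":3,"l":96,"yv":55},{"g":46,"va":65}],"ijv":{"cv":0,"fbd":{"ap":85,"szg":2,"x":78,"xhn":73},"xh":[16,39,87,62,29]},"yv":[{"ln":45,"zsx":79},{"n":79,"oap":17,"q":67,"zvm":18},[94,67,35,16],[81,34,76,56],{"bw":90,"jru":7,"k":2,"m":34}],"zqa":{"d":{"al":94,"kj":79},"ej":{"gm":98,"q":82,"tjl":20,"w":33},"hk":[7,3],"pon":30,"u":20,"v":{"ao":16,"ihy":65,"yzr":49}}}
After op 8 (replace /zqa/d/al 32): {"fj":[{"bi":21,"tvq":25},{"c":3,"l":96,"yv":55},{"g":46,"va":65}],"ijv":{"cv":0,"fbd":{"ap":85,"szg":2,"x":78,"xhn":73},"xh":[16,39,87,62,29]},"yv":[{"ln":45,"zsx":79},{"n":79,"oap":17,"q":67,"zvm":18},[94,67,35,16],[81,34,76,56],{"bw":90,"jru":7,"k":2,"m":34}],"zqa":{"d":{"al":32,"kj":79},"ej":{"gm":98,"q":82,"tjl":20,"w":33},"hk":[7,3],"pon":30,"u":20,"v":{"ao":16,"ihy":65,"yzr":49}}}
After op 9 (replace /zqa/d 88): {"fj":[{"bi":21,"tvq":25},{"c":3,"l":96,"yv":55},{"g":46,"va":65}],"ijv":{"cv":0,"fbd":{"ap":85,"szg":2,"x":78,"xhn":73},"xh":[16,39,87,62,29]},"yv":[{"ln":45,"zsx":79},{"n":79,"oap":17,"q":67,"zvm":18},[94,67,35,16],[81,34,76,56],{"bw":90,"jru":7,"k":2,"m":34}],"zqa":{"d":88,"ej":{"gm":98,"q":82,"tjl":20,"w":33},"hk":[7,3],"pon":30,"u":20,"v":{"ao":16,"ihy":65,"yzr":49}}}
After op 10 (replace /zqa/hk/0 41): {"fj":[{"bi":21,"tvq":25},{"c":3,"l":96,"yv":55},{"g":46,"va":65}],"ijv":{"cv":0,"fbd":{"ap":85,"szg":2,"x":78,"xhn":73},"xh":[16,39,87,62,29]},"yv":[{"ln":45,"zsx":79},{"n":79,"oap":17,"q":67,"zvm":18},[94,67,35,16],[81,34,76,56],{"bw":90,"jru":7,"k":2,"m":34}],"zqa":{"d":88,"ej":{"gm":98,"q":82,"tjl":20,"w":33},"hk":[41,3],"pon":30,"u":20,"v":{"ao":16,"ihy":65,"yzr":49}}}
After op 11 (replace /yv/3/2 64): {"fj":[{"bi":21,"tvq":25},{"c":3,"l":96,"yv":55},{"g":46,"va":65}],"ijv":{"cv":0,"fbd":{"ap":85,"szg":2,"x":78,"xhn":73},"xh":[16,39,87,62,29]},"yv":[{"ln":45,"zsx":79},{"n":79,"oap":17,"q":67,"zvm":18},[94,67,35,16],[81,34,64,56],{"bw":90,"jru":7,"k":2,"m":34}],"zqa":{"d":88,"ej":{"gm":98,"q":82,"tjl":20,"w":33},"hk":[41,3],"pon":30,"u":20,"v":{"ao":16,"ihy":65,"yzr":49}}}
After op 12 (replace /zqa/v/ao 99): {"fj":[{"bi":21,"tvq":25},{"c":3,"l":96,"yv":55},{"g":46,"va":65}],"ijv":{"cv":0,"fbd":{"ap":85,"szg":2,"x":78,"xhn":73},"xh":[16,39,87,62,29]},"yv":[{"ln":45,"zsx":79},{"n":79,"oap":17,"q":67,"zvm":18},[94,67,35,16],[81,34,64,56],{"bw":90,"jru":7,"k":2,"m":34}],"zqa":{"d":88,"ej":{"gm":98,"q":82,"tjl":20,"w":33},"hk":[41,3],"pon":30,"u":20,"v":{"ao":99,"ihy":65,"yzr":49}}}
After op 13 (replace /yv/3 21): {"fj":[{"bi":21,"tvq":25},{"c":3,"l":96,"yv":55},{"g":46,"va":65}],"ijv":{"cv":0,"fbd":{"ap":85,"szg":2,"x":78,"xhn":73},"xh":[16,39,87,62,29]},"yv":[{"ln":45,"zsx":79},{"n":79,"oap":17,"q":67,"zvm":18},[94,67,35,16],21,{"bw":90,"jru":7,"k":2,"m":34}],"zqa":{"d":88,"ej":{"gm":98,"q":82,"tjl":20,"w":33},"hk":[41,3],"pon":30,"u":20,"v":{"ao":99,"ihy":65,"yzr":49}}}
After op 14 (remove /zqa): {"fj":[{"bi":21,"tvq":25},{"c":3,"l":96,"yv":55},{"g":46,"va":65}],"ijv":{"cv":0,"fbd":{"ap":85,"szg":2,"x":78,"xhn":73},"xh":[16,39,87,62,29]},"yv":[{"ln":45,"zsx":79},{"n":79,"oap":17,"q":67,"zvm":18},[94,67,35,16],21,{"bw":90,"jru":7,"k":2,"m":34}]}
After op 15 (replace /ijv/xh/0 85): {"fj":[{"bi":21,"tvq":25},{"c":3,"l":96,"yv":55},{"g":46,"va":65}],"ijv":{"cv":0,"fbd":{"ap":85,"szg":2,"x":78,"xhn":73},"xh":[85,39,87,62,29]},"yv":[{"ln":45,"zsx":79},{"n":79,"oap":17,"q":67,"zvm":18},[94,67,35,16],21,{"bw":90,"jru":7,"k":2,"m":34}]}
Size at path /yv/2: 4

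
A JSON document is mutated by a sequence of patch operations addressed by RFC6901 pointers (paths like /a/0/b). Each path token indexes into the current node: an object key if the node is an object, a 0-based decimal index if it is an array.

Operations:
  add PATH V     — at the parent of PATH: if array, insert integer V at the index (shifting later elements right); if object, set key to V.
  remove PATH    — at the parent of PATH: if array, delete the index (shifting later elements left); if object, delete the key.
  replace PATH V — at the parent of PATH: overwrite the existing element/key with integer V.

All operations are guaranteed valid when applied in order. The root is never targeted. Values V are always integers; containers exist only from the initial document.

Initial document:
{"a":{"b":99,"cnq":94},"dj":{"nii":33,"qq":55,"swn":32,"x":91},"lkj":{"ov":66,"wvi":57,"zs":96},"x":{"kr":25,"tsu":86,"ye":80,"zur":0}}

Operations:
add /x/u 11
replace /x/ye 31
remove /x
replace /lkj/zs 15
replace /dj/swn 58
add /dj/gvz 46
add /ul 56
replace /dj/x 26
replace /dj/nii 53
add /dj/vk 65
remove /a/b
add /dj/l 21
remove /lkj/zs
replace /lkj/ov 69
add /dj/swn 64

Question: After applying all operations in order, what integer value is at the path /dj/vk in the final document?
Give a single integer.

Answer: 65

Derivation:
After op 1 (add /x/u 11): {"a":{"b":99,"cnq":94},"dj":{"nii":33,"qq":55,"swn":32,"x":91},"lkj":{"ov":66,"wvi":57,"zs":96},"x":{"kr":25,"tsu":86,"u":11,"ye":80,"zur":0}}
After op 2 (replace /x/ye 31): {"a":{"b":99,"cnq":94},"dj":{"nii":33,"qq":55,"swn":32,"x":91},"lkj":{"ov":66,"wvi":57,"zs":96},"x":{"kr":25,"tsu":86,"u":11,"ye":31,"zur":0}}
After op 3 (remove /x): {"a":{"b":99,"cnq":94},"dj":{"nii":33,"qq":55,"swn":32,"x":91},"lkj":{"ov":66,"wvi":57,"zs":96}}
After op 4 (replace /lkj/zs 15): {"a":{"b":99,"cnq":94},"dj":{"nii":33,"qq":55,"swn":32,"x":91},"lkj":{"ov":66,"wvi":57,"zs":15}}
After op 5 (replace /dj/swn 58): {"a":{"b":99,"cnq":94},"dj":{"nii":33,"qq":55,"swn":58,"x":91},"lkj":{"ov":66,"wvi":57,"zs":15}}
After op 6 (add /dj/gvz 46): {"a":{"b":99,"cnq":94},"dj":{"gvz":46,"nii":33,"qq":55,"swn":58,"x":91},"lkj":{"ov":66,"wvi":57,"zs":15}}
After op 7 (add /ul 56): {"a":{"b":99,"cnq":94},"dj":{"gvz":46,"nii":33,"qq":55,"swn":58,"x":91},"lkj":{"ov":66,"wvi":57,"zs":15},"ul":56}
After op 8 (replace /dj/x 26): {"a":{"b":99,"cnq":94},"dj":{"gvz":46,"nii":33,"qq":55,"swn":58,"x":26},"lkj":{"ov":66,"wvi":57,"zs":15},"ul":56}
After op 9 (replace /dj/nii 53): {"a":{"b":99,"cnq":94},"dj":{"gvz":46,"nii":53,"qq":55,"swn":58,"x":26},"lkj":{"ov":66,"wvi":57,"zs":15},"ul":56}
After op 10 (add /dj/vk 65): {"a":{"b":99,"cnq":94},"dj":{"gvz":46,"nii":53,"qq":55,"swn":58,"vk":65,"x":26},"lkj":{"ov":66,"wvi":57,"zs":15},"ul":56}
After op 11 (remove /a/b): {"a":{"cnq":94},"dj":{"gvz":46,"nii":53,"qq":55,"swn":58,"vk":65,"x":26},"lkj":{"ov":66,"wvi":57,"zs":15},"ul":56}
After op 12 (add /dj/l 21): {"a":{"cnq":94},"dj":{"gvz":46,"l":21,"nii":53,"qq":55,"swn":58,"vk":65,"x":26},"lkj":{"ov":66,"wvi":57,"zs":15},"ul":56}
After op 13 (remove /lkj/zs): {"a":{"cnq":94},"dj":{"gvz":46,"l":21,"nii":53,"qq":55,"swn":58,"vk":65,"x":26},"lkj":{"ov":66,"wvi":57},"ul":56}
After op 14 (replace /lkj/ov 69): {"a":{"cnq":94},"dj":{"gvz":46,"l":21,"nii":53,"qq":55,"swn":58,"vk":65,"x":26},"lkj":{"ov":69,"wvi":57},"ul":56}
After op 15 (add /dj/swn 64): {"a":{"cnq":94},"dj":{"gvz":46,"l":21,"nii":53,"qq":55,"swn":64,"vk":65,"x":26},"lkj":{"ov":69,"wvi":57},"ul":56}
Value at /dj/vk: 65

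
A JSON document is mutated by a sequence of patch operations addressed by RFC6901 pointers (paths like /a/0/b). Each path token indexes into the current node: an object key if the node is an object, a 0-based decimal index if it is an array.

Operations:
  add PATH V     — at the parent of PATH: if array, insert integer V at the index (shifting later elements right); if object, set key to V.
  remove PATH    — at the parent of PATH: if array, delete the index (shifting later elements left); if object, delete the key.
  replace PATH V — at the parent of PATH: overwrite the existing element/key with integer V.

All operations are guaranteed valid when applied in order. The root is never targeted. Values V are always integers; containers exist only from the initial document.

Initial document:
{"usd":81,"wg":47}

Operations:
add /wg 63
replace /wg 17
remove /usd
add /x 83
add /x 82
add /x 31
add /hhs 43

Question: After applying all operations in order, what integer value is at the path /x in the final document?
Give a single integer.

Answer: 31

Derivation:
After op 1 (add /wg 63): {"usd":81,"wg":63}
After op 2 (replace /wg 17): {"usd":81,"wg":17}
After op 3 (remove /usd): {"wg":17}
After op 4 (add /x 83): {"wg":17,"x":83}
After op 5 (add /x 82): {"wg":17,"x":82}
After op 6 (add /x 31): {"wg":17,"x":31}
After op 7 (add /hhs 43): {"hhs":43,"wg":17,"x":31}
Value at /x: 31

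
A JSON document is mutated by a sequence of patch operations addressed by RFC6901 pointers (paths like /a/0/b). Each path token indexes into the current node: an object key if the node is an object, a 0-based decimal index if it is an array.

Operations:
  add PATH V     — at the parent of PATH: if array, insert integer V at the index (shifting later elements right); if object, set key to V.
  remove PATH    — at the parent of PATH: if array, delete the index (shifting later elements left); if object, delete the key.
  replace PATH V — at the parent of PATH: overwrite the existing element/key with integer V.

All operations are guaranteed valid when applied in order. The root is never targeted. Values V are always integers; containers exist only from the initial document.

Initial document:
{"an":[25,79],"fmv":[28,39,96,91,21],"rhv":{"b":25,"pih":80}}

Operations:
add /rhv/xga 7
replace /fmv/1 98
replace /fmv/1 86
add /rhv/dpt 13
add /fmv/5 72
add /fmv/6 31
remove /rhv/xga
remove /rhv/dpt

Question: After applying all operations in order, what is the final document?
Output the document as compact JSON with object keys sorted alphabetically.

After op 1 (add /rhv/xga 7): {"an":[25,79],"fmv":[28,39,96,91,21],"rhv":{"b":25,"pih":80,"xga":7}}
After op 2 (replace /fmv/1 98): {"an":[25,79],"fmv":[28,98,96,91,21],"rhv":{"b":25,"pih":80,"xga":7}}
After op 3 (replace /fmv/1 86): {"an":[25,79],"fmv":[28,86,96,91,21],"rhv":{"b":25,"pih":80,"xga":7}}
After op 4 (add /rhv/dpt 13): {"an":[25,79],"fmv":[28,86,96,91,21],"rhv":{"b":25,"dpt":13,"pih":80,"xga":7}}
After op 5 (add /fmv/5 72): {"an":[25,79],"fmv":[28,86,96,91,21,72],"rhv":{"b":25,"dpt":13,"pih":80,"xga":7}}
After op 6 (add /fmv/6 31): {"an":[25,79],"fmv":[28,86,96,91,21,72,31],"rhv":{"b":25,"dpt":13,"pih":80,"xga":7}}
After op 7 (remove /rhv/xga): {"an":[25,79],"fmv":[28,86,96,91,21,72,31],"rhv":{"b":25,"dpt":13,"pih":80}}
After op 8 (remove /rhv/dpt): {"an":[25,79],"fmv":[28,86,96,91,21,72,31],"rhv":{"b":25,"pih":80}}

Answer: {"an":[25,79],"fmv":[28,86,96,91,21,72,31],"rhv":{"b":25,"pih":80}}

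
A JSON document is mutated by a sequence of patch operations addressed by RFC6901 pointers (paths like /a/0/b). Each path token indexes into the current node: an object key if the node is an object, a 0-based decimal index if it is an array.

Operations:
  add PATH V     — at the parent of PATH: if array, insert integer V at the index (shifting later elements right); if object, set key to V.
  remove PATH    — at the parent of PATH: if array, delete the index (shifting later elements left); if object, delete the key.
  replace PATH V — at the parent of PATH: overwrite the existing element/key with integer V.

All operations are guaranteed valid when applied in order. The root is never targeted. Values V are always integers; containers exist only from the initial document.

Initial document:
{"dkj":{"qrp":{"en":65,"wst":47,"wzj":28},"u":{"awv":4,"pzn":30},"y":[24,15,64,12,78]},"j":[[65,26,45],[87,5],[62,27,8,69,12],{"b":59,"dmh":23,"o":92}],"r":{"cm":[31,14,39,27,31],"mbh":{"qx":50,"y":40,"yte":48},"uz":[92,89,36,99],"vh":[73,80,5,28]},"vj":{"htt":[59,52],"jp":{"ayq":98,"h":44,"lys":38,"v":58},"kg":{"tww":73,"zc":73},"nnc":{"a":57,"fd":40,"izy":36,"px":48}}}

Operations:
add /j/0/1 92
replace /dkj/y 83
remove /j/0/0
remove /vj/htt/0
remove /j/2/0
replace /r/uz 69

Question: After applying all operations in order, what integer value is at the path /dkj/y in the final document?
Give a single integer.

Answer: 83

Derivation:
After op 1 (add /j/0/1 92): {"dkj":{"qrp":{"en":65,"wst":47,"wzj":28},"u":{"awv":4,"pzn":30},"y":[24,15,64,12,78]},"j":[[65,92,26,45],[87,5],[62,27,8,69,12],{"b":59,"dmh":23,"o":92}],"r":{"cm":[31,14,39,27,31],"mbh":{"qx":50,"y":40,"yte":48},"uz":[92,89,36,99],"vh":[73,80,5,28]},"vj":{"htt":[59,52],"jp":{"ayq":98,"h":44,"lys":38,"v":58},"kg":{"tww":73,"zc":73},"nnc":{"a":57,"fd":40,"izy":36,"px":48}}}
After op 2 (replace /dkj/y 83): {"dkj":{"qrp":{"en":65,"wst":47,"wzj":28},"u":{"awv":4,"pzn":30},"y":83},"j":[[65,92,26,45],[87,5],[62,27,8,69,12],{"b":59,"dmh":23,"o":92}],"r":{"cm":[31,14,39,27,31],"mbh":{"qx":50,"y":40,"yte":48},"uz":[92,89,36,99],"vh":[73,80,5,28]},"vj":{"htt":[59,52],"jp":{"ayq":98,"h":44,"lys":38,"v":58},"kg":{"tww":73,"zc":73},"nnc":{"a":57,"fd":40,"izy":36,"px":48}}}
After op 3 (remove /j/0/0): {"dkj":{"qrp":{"en":65,"wst":47,"wzj":28},"u":{"awv":4,"pzn":30},"y":83},"j":[[92,26,45],[87,5],[62,27,8,69,12],{"b":59,"dmh":23,"o":92}],"r":{"cm":[31,14,39,27,31],"mbh":{"qx":50,"y":40,"yte":48},"uz":[92,89,36,99],"vh":[73,80,5,28]},"vj":{"htt":[59,52],"jp":{"ayq":98,"h":44,"lys":38,"v":58},"kg":{"tww":73,"zc":73},"nnc":{"a":57,"fd":40,"izy":36,"px":48}}}
After op 4 (remove /vj/htt/0): {"dkj":{"qrp":{"en":65,"wst":47,"wzj":28},"u":{"awv":4,"pzn":30},"y":83},"j":[[92,26,45],[87,5],[62,27,8,69,12],{"b":59,"dmh":23,"o":92}],"r":{"cm":[31,14,39,27,31],"mbh":{"qx":50,"y":40,"yte":48},"uz":[92,89,36,99],"vh":[73,80,5,28]},"vj":{"htt":[52],"jp":{"ayq":98,"h":44,"lys":38,"v":58},"kg":{"tww":73,"zc":73},"nnc":{"a":57,"fd":40,"izy":36,"px":48}}}
After op 5 (remove /j/2/0): {"dkj":{"qrp":{"en":65,"wst":47,"wzj":28},"u":{"awv":4,"pzn":30},"y":83},"j":[[92,26,45],[87,5],[27,8,69,12],{"b":59,"dmh":23,"o":92}],"r":{"cm":[31,14,39,27,31],"mbh":{"qx":50,"y":40,"yte":48},"uz":[92,89,36,99],"vh":[73,80,5,28]},"vj":{"htt":[52],"jp":{"ayq":98,"h":44,"lys":38,"v":58},"kg":{"tww":73,"zc":73},"nnc":{"a":57,"fd":40,"izy":36,"px":48}}}
After op 6 (replace /r/uz 69): {"dkj":{"qrp":{"en":65,"wst":47,"wzj":28},"u":{"awv":4,"pzn":30},"y":83},"j":[[92,26,45],[87,5],[27,8,69,12],{"b":59,"dmh":23,"o":92}],"r":{"cm":[31,14,39,27,31],"mbh":{"qx":50,"y":40,"yte":48},"uz":69,"vh":[73,80,5,28]},"vj":{"htt":[52],"jp":{"ayq":98,"h":44,"lys":38,"v":58},"kg":{"tww":73,"zc":73},"nnc":{"a":57,"fd":40,"izy":36,"px":48}}}
Value at /dkj/y: 83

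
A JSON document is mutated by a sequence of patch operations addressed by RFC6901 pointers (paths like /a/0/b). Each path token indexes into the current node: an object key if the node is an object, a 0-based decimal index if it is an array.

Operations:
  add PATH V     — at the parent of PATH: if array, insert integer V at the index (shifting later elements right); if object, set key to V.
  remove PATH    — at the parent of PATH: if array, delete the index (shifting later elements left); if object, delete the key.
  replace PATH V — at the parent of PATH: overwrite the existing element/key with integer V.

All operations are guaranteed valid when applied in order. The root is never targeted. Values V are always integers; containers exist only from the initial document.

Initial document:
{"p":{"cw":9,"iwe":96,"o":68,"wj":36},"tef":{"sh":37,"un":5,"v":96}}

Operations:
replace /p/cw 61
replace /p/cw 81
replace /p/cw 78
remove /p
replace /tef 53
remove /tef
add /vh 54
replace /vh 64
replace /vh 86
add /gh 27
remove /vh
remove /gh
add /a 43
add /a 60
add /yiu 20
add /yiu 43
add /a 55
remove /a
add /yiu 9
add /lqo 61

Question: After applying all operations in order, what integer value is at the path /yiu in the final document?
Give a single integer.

Answer: 9

Derivation:
After op 1 (replace /p/cw 61): {"p":{"cw":61,"iwe":96,"o":68,"wj":36},"tef":{"sh":37,"un":5,"v":96}}
After op 2 (replace /p/cw 81): {"p":{"cw":81,"iwe":96,"o":68,"wj":36},"tef":{"sh":37,"un":5,"v":96}}
After op 3 (replace /p/cw 78): {"p":{"cw":78,"iwe":96,"o":68,"wj":36},"tef":{"sh":37,"un":5,"v":96}}
After op 4 (remove /p): {"tef":{"sh":37,"un":5,"v":96}}
After op 5 (replace /tef 53): {"tef":53}
After op 6 (remove /tef): {}
After op 7 (add /vh 54): {"vh":54}
After op 8 (replace /vh 64): {"vh":64}
After op 9 (replace /vh 86): {"vh":86}
After op 10 (add /gh 27): {"gh":27,"vh":86}
After op 11 (remove /vh): {"gh":27}
After op 12 (remove /gh): {}
After op 13 (add /a 43): {"a":43}
After op 14 (add /a 60): {"a":60}
After op 15 (add /yiu 20): {"a":60,"yiu":20}
After op 16 (add /yiu 43): {"a":60,"yiu":43}
After op 17 (add /a 55): {"a":55,"yiu":43}
After op 18 (remove /a): {"yiu":43}
After op 19 (add /yiu 9): {"yiu":9}
After op 20 (add /lqo 61): {"lqo":61,"yiu":9}
Value at /yiu: 9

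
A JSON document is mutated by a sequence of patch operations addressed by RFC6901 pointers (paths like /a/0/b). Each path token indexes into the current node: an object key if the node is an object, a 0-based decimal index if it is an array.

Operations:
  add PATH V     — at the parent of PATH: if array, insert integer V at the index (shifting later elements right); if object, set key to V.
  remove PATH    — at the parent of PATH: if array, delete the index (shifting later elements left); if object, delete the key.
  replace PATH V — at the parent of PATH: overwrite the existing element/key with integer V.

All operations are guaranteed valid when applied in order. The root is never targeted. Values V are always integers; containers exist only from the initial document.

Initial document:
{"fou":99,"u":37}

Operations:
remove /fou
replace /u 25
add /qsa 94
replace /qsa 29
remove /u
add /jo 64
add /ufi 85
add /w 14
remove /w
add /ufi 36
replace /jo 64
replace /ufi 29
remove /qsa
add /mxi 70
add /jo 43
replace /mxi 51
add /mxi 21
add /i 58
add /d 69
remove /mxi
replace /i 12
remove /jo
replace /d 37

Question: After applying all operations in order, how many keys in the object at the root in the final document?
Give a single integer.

Answer: 3

Derivation:
After op 1 (remove /fou): {"u":37}
After op 2 (replace /u 25): {"u":25}
After op 3 (add /qsa 94): {"qsa":94,"u":25}
After op 4 (replace /qsa 29): {"qsa":29,"u":25}
After op 5 (remove /u): {"qsa":29}
After op 6 (add /jo 64): {"jo":64,"qsa":29}
After op 7 (add /ufi 85): {"jo":64,"qsa":29,"ufi":85}
After op 8 (add /w 14): {"jo":64,"qsa":29,"ufi":85,"w":14}
After op 9 (remove /w): {"jo":64,"qsa":29,"ufi":85}
After op 10 (add /ufi 36): {"jo":64,"qsa":29,"ufi":36}
After op 11 (replace /jo 64): {"jo":64,"qsa":29,"ufi":36}
After op 12 (replace /ufi 29): {"jo":64,"qsa":29,"ufi":29}
After op 13 (remove /qsa): {"jo":64,"ufi":29}
After op 14 (add /mxi 70): {"jo":64,"mxi":70,"ufi":29}
After op 15 (add /jo 43): {"jo":43,"mxi":70,"ufi":29}
After op 16 (replace /mxi 51): {"jo":43,"mxi":51,"ufi":29}
After op 17 (add /mxi 21): {"jo":43,"mxi":21,"ufi":29}
After op 18 (add /i 58): {"i":58,"jo":43,"mxi":21,"ufi":29}
After op 19 (add /d 69): {"d":69,"i":58,"jo":43,"mxi":21,"ufi":29}
After op 20 (remove /mxi): {"d":69,"i":58,"jo":43,"ufi":29}
After op 21 (replace /i 12): {"d":69,"i":12,"jo":43,"ufi":29}
After op 22 (remove /jo): {"d":69,"i":12,"ufi":29}
After op 23 (replace /d 37): {"d":37,"i":12,"ufi":29}
Size at the root: 3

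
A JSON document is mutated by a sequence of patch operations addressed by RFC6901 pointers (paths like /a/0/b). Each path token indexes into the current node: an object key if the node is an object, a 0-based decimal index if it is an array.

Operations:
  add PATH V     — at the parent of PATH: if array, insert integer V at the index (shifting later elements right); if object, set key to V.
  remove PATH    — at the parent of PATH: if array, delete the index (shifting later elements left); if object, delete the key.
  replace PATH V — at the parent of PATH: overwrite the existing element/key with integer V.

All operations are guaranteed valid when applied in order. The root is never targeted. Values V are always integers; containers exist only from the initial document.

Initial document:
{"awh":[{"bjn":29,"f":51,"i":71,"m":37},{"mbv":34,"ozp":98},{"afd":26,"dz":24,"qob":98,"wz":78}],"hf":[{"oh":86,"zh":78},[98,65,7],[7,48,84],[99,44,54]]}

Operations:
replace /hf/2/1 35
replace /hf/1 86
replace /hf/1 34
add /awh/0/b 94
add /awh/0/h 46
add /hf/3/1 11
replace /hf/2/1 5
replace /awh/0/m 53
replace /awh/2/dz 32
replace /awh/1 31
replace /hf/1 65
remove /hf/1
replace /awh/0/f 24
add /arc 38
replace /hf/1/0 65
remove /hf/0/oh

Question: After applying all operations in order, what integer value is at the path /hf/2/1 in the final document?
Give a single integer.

After op 1 (replace /hf/2/1 35): {"awh":[{"bjn":29,"f":51,"i":71,"m":37},{"mbv":34,"ozp":98},{"afd":26,"dz":24,"qob":98,"wz":78}],"hf":[{"oh":86,"zh":78},[98,65,7],[7,35,84],[99,44,54]]}
After op 2 (replace /hf/1 86): {"awh":[{"bjn":29,"f":51,"i":71,"m":37},{"mbv":34,"ozp":98},{"afd":26,"dz":24,"qob":98,"wz":78}],"hf":[{"oh":86,"zh":78},86,[7,35,84],[99,44,54]]}
After op 3 (replace /hf/1 34): {"awh":[{"bjn":29,"f":51,"i":71,"m":37},{"mbv":34,"ozp":98},{"afd":26,"dz":24,"qob":98,"wz":78}],"hf":[{"oh":86,"zh":78},34,[7,35,84],[99,44,54]]}
After op 4 (add /awh/0/b 94): {"awh":[{"b":94,"bjn":29,"f":51,"i":71,"m":37},{"mbv":34,"ozp":98},{"afd":26,"dz":24,"qob":98,"wz":78}],"hf":[{"oh":86,"zh":78},34,[7,35,84],[99,44,54]]}
After op 5 (add /awh/0/h 46): {"awh":[{"b":94,"bjn":29,"f":51,"h":46,"i":71,"m":37},{"mbv":34,"ozp":98},{"afd":26,"dz":24,"qob":98,"wz":78}],"hf":[{"oh":86,"zh":78},34,[7,35,84],[99,44,54]]}
After op 6 (add /hf/3/1 11): {"awh":[{"b":94,"bjn":29,"f":51,"h":46,"i":71,"m":37},{"mbv":34,"ozp":98},{"afd":26,"dz":24,"qob":98,"wz":78}],"hf":[{"oh":86,"zh":78},34,[7,35,84],[99,11,44,54]]}
After op 7 (replace /hf/2/1 5): {"awh":[{"b":94,"bjn":29,"f":51,"h":46,"i":71,"m":37},{"mbv":34,"ozp":98},{"afd":26,"dz":24,"qob":98,"wz":78}],"hf":[{"oh":86,"zh":78},34,[7,5,84],[99,11,44,54]]}
After op 8 (replace /awh/0/m 53): {"awh":[{"b":94,"bjn":29,"f":51,"h":46,"i":71,"m":53},{"mbv":34,"ozp":98},{"afd":26,"dz":24,"qob":98,"wz":78}],"hf":[{"oh":86,"zh":78},34,[7,5,84],[99,11,44,54]]}
After op 9 (replace /awh/2/dz 32): {"awh":[{"b":94,"bjn":29,"f":51,"h":46,"i":71,"m":53},{"mbv":34,"ozp":98},{"afd":26,"dz":32,"qob":98,"wz":78}],"hf":[{"oh":86,"zh":78},34,[7,5,84],[99,11,44,54]]}
After op 10 (replace /awh/1 31): {"awh":[{"b":94,"bjn":29,"f":51,"h":46,"i":71,"m":53},31,{"afd":26,"dz":32,"qob":98,"wz":78}],"hf":[{"oh":86,"zh":78},34,[7,5,84],[99,11,44,54]]}
After op 11 (replace /hf/1 65): {"awh":[{"b":94,"bjn":29,"f":51,"h":46,"i":71,"m":53},31,{"afd":26,"dz":32,"qob":98,"wz":78}],"hf":[{"oh":86,"zh":78},65,[7,5,84],[99,11,44,54]]}
After op 12 (remove /hf/1): {"awh":[{"b":94,"bjn":29,"f":51,"h":46,"i":71,"m":53},31,{"afd":26,"dz":32,"qob":98,"wz":78}],"hf":[{"oh":86,"zh":78},[7,5,84],[99,11,44,54]]}
After op 13 (replace /awh/0/f 24): {"awh":[{"b":94,"bjn":29,"f":24,"h":46,"i":71,"m":53},31,{"afd":26,"dz":32,"qob":98,"wz":78}],"hf":[{"oh":86,"zh":78},[7,5,84],[99,11,44,54]]}
After op 14 (add /arc 38): {"arc":38,"awh":[{"b":94,"bjn":29,"f":24,"h":46,"i":71,"m":53},31,{"afd":26,"dz":32,"qob":98,"wz":78}],"hf":[{"oh":86,"zh":78},[7,5,84],[99,11,44,54]]}
After op 15 (replace /hf/1/0 65): {"arc":38,"awh":[{"b":94,"bjn":29,"f":24,"h":46,"i":71,"m":53},31,{"afd":26,"dz":32,"qob":98,"wz":78}],"hf":[{"oh":86,"zh":78},[65,5,84],[99,11,44,54]]}
After op 16 (remove /hf/0/oh): {"arc":38,"awh":[{"b":94,"bjn":29,"f":24,"h":46,"i":71,"m":53},31,{"afd":26,"dz":32,"qob":98,"wz":78}],"hf":[{"zh":78},[65,5,84],[99,11,44,54]]}
Value at /hf/2/1: 11

Answer: 11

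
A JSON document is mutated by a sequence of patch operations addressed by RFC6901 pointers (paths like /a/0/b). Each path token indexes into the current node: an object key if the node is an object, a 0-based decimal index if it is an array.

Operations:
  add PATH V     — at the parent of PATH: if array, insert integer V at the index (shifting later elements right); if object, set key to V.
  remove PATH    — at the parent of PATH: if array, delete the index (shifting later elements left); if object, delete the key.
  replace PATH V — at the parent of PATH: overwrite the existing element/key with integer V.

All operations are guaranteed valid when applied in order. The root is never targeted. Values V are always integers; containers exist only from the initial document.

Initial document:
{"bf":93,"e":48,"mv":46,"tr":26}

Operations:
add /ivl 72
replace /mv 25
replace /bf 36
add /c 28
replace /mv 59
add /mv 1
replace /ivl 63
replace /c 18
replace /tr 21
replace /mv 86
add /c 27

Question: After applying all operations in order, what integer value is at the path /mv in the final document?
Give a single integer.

After op 1 (add /ivl 72): {"bf":93,"e":48,"ivl":72,"mv":46,"tr":26}
After op 2 (replace /mv 25): {"bf":93,"e":48,"ivl":72,"mv":25,"tr":26}
After op 3 (replace /bf 36): {"bf":36,"e":48,"ivl":72,"mv":25,"tr":26}
After op 4 (add /c 28): {"bf":36,"c":28,"e":48,"ivl":72,"mv":25,"tr":26}
After op 5 (replace /mv 59): {"bf":36,"c":28,"e":48,"ivl":72,"mv":59,"tr":26}
After op 6 (add /mv 1): {"bf":36,"c":28,"e":48,"ivl":72,"mv":1,"tr":26}
After op 7 (replace /ivl 63): {"bf":36,"c":28,"e":48,"ivl":63,"mv":1,"tr":26}
After op 8 (replace /c 18): {"bf":36,"c":18,"e":48,"ivl":63,"mv":1,"tr":26}
After op 9 (replace /tr 21): {"bf":36,"c":18,"e":48,"ivl":63,"mv":1,"tr":21}
After op 10 (replace /mv 86): {"bf":36,"c":18,"e":48,"ivl":63,"mv":86,"tr":21}
After op 11 (add /c 27): {"bf":36,"c":27,"e":48,"ivl":63,"mv":86,"tr":21}
Value at /mv: 86

Answer: 86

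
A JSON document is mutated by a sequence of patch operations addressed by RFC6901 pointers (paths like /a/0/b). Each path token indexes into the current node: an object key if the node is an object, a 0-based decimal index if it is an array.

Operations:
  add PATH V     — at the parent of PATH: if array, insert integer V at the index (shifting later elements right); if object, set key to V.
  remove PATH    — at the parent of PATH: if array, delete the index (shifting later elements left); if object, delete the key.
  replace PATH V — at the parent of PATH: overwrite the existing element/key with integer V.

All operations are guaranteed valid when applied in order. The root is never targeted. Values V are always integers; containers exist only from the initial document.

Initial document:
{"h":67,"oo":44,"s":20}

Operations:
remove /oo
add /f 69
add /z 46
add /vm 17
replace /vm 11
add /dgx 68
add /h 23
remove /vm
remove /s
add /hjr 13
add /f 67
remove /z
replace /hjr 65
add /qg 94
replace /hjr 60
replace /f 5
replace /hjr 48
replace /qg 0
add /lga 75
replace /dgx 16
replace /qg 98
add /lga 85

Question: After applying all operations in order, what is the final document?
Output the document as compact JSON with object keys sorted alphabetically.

After op 1 (remove /oo): {"h":67,"s":20}
After op 2 (add /f 69): {"f":69,"h":67,"s":20}
After op 3 (add /z 46): {"f":69,"h":67,"s":20,"z":46}
After op 4 (add /vm 17): {"f":69,"h":67,"s":20,"vm":17,"z":46}
After op 5 (replace /vm 11): {"f":69,"h":67,"s":20,"vm":11,"z":46}
After op 6 (add /dgx 68): {"dgx":68,"f":69,"h":67,"s":20,"vm":11,"z":46}
After op 7 (add /h 23): {"dgx":68,"f":69,"h":23,"s":20,"vm":11,"z":46}
After op 8 (remove /vm): {"dgx":68,"f":69,"h":23,"s":20,"z":46}
After op 9 (remove /s): {"dgx":68,"f":69,"h":23,"z":46}
After op 10 (add /hjr 13): {"dgx":68,"f":69,"h":23,"hjr":13,"z":46}
After op 11 (add /f 67): {"dgx":68,"f":67,"h":23,"hjr":13,"z":46}
After op 12 (remove /z): {"dgx":68,"f":67,"h":23,"hjr":13}
After op 13 (replace /hjr 65): {"dgx":68,"f":67,"h":23,"hjr":65}
After op 14 (add /qg 94): {"dgx":68,"f":67,"h":23,"hjr":65,"qg":94}
After op 15 (replace /hjr 60): {"dgx":68,"f":67,"h":23,"hjr":60,"qg":94}
After op 16 (replace /f 5): {"dgx":68,"f":5,"h":23,"hjr":60,"qg":94}
After op 17 (replace /hjr 48): {"dgx":68,"f":5,"h":23,"hjr":48,"qg":94}
After op 18 (replace /qg 0): {"dgx":68,"f":5,"h":23,"hjr":48,"qg":0}
After op 19 (add /lga 75): {"dgx":68,"f":5,"h":23,"hjr":48,"lga":75,"qg":0}
After op 20 (replace /dgx 16): {"dgx":16,"f":5,"h":23,"hjr":48,"lga":75,"qg":0}
After op 21 (replace /qg 98): {"dgx":16,"f":5,"h":23,"hjr":48,"lga":75,"qg":98}
After op 22 (add /lga 85): {"dgx":16,"f":5,"h":23,"hjr":48,"lga":85,"qg":98}

Answer: {"dgx":16,"f":5,"h":23,"hjr":48,"lga":85,"qg":98}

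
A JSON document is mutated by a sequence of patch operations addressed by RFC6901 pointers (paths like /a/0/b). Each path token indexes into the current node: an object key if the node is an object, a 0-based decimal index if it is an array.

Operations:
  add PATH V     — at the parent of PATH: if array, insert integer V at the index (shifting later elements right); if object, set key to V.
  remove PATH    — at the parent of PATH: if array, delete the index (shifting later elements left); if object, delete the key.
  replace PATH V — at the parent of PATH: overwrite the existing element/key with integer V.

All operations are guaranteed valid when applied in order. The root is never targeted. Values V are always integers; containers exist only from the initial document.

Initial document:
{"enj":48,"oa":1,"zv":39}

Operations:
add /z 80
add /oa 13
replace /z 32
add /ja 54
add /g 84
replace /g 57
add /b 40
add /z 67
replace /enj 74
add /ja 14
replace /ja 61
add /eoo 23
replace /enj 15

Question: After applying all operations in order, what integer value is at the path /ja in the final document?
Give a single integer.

Answer: 61

Derivation:
After op 1 (add /z 80): {"enj":48,"oa":1,"z":80,"zv":39}
After op 2 (add /oa 13): {"enj":48,"oa":13,"z":80,"zv":39}
After op 3 (replace /z 32): {"enj":48,"oa":13,"z":32,"zv":39}
After op 4 (add /ja 54): {"enj":48,"ja":54,"oa":13,"z":32,"zv":39}
After op 5 (add /g 84): {"enj":48,"g":84,"ja":54,"oa":13,"z":32,"zv":39}
After op 6 (replace /g 57): {"enj":48,"g":57,"ja":54,"oa":13,"z":32,"zv":39}
After op 7 (add /b 40): {"b":40,"enj":48,"g":57,"ja":54,"oa":13,"z":32,"zv":39}
After op 8 (add /z 67): {"b":40,"enj":48,"g":57,"ja":54,"oa":13,"z":67,"zv":39}
After op 9 (replace /enj 74): {"b":40,"enj":74,"g":57,"ja":54,"oa":13,"z":67,"zv":39}
After op 10 (add /ja 14): {"b":40,"enj":74,"g":57,"ja":14,"oa":13,"z":67,"zv":39}
After op 11 (replace /ja 61): {"b":40,"enj":74,"g":57,"ja":61,"oa":13,"z":67,"zv":39}
After op 12 (add /eoo 23): {"b":40,"enj":74,"eoo":23,"g":57,"ja":61,"oa":13,"z":67,"zv":39}
After op 13 (replace /enj 15): {"b":40,"enj":15,"eoo":23,"g":57,"ja":61,"oa":13,"z":67,"zv":39}
Value at /ja: 61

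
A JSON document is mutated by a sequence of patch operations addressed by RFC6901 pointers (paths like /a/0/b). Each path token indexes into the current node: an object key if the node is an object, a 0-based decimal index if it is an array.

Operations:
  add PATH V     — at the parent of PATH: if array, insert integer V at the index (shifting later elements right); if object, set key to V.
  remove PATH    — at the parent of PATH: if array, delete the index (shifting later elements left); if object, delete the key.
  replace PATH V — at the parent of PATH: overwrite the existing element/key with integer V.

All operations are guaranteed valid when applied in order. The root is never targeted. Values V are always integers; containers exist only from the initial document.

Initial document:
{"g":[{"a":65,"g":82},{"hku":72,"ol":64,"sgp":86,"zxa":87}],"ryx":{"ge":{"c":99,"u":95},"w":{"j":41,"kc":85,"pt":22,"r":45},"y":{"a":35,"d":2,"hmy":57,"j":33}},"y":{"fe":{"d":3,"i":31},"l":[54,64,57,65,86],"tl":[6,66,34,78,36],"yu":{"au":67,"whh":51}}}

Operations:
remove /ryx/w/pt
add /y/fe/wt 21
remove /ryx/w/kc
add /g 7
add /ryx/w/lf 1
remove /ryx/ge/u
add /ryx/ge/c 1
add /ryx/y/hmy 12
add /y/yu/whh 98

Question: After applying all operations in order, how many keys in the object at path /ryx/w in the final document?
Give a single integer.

After op 1 (remove /ryx/w/pt): {"g":[{"a":65,"g":82},{"hku":72,"ol":64,"sgp":86,"zxa":87}],"ryx":{"ge":{"c":99,"u":95},"w":{"j":41,"kc":85,"r":45},"y":{"a":35,"d":2,"hmy":57,"j":33}},"y":{"fe":{"d":3,"i":31},"l":[54,64,57,65,86],"tl":[6,66,34,78,36],"yu":{"au":67,"whh":51}}}
After op 2 (add /y/fe/wt 21): {"g":[{"a":65,"g":82},{"hku":72,"ol":64,"sgp":86,"zxa":87}],"ryx":{"ge":{"c":99,"u":95},"w":{"j":41,"kc":85,"r":45},"y":{"a":35,"d":2,"hmy":57,"j":33}},"y":{"fe":{"d":3,"i":31,"wt":21},"l":[54,64,57,65,86],"tl":[6,66,34,78,36],"yu":{"au":67,"whh":51}}}
After op 3 (remove /ryx/w/kc): {"g":[{"a":65,"g":82},{"hku":72,"ol":64,"sgp":86,"zxa":87}],"ryx":{"ge":{"c":99,"u":95},"w":{"j":41,"r":45},"y":{"a":35,"d":2,"hmy":57,"j":33}},"y":{"fe":{"d":3,"i":31,"wt":21},"l":[54,64,57,65,86],"tl":[6,66,34,78,36],"yu":{"au":67,"whh":51}}}
After op 4 (add /g 7): {"g":7,"ryx":{"ge":{"c":99,"u":95},"w":{"j":41,"r":45},"y":{"a":35,"d":2,"hmy":57,"j":33}},"y":{"fe":{"d":3,"i":31,"wt":21},"l":[54,64,57,65,86],"tl":[6,66,34,78,36],"yu":{"au":67,"whh":51}}}
After op 5 (add /ryx/w/lf 1): {"g":7,"ryx":{"ge":{"c":99,"u":95},"w":{"j":41,"lf":1,"r":45},"y":{"a":35,"d":2,"hmy":57,"j":33}},"y":{"fe":{"d":3,"i":31,"wt":21},"l":[54,64,57,65,86],"tl":[6,66,34,78,36],"yu":{"au":67,"whh":51}}}
After op 6 (remove /ryx/ge/u): {"g":7,"ryx":{"ge":{"c":99},"w":{"j":41,"lf":1,"r":45},"y":{"a":35,"d":2,"hmy":57,"j":33}},"y":{"fe":{"d":3,"i":31,"wt":21},"l":[54,64,57,65,86],"tl":[6,66,34,78,36],"yu":{"au":67,"whh":51}}}
After op 7 (add /ryx/ge/c 1): {"g":7,"ryx":{"ge":{"c":1},"w":{"j":41,"lf":1,"r":45},"y":{"a":35,"d":2,"hmy":57,"j":33}},"y":{"fe":{"d":3,"i":31,"wt":21},"l":[54,64,57,65,86],"tl":[6,66,34,78,36],"yu":{"au":67,"whh":51}}}
After op 8 (add /ryx/y/hmy 12): {"g":7,"ryx":{"ge":{"c":1},"w":{"j":41,"lf":1,"r":45},"y":{"a":35,"d":2,"hmy":12,"j":33}},"y":{"fe":{"d":3,"i":31,"wt":21},"l":[54,64,57,65,86],"tl":[6,66,34,78,36],"yu":{"au":67,"whh":51}}}
After op 9 (add /y/yu/whh 98): {"g":7,"ryx":{"ge":{"c":1},"w":{"j":41,"lf":1,"r":45},"y":{"a":35,"d":2,"hmy":12,"j":33}},"y":{"fe":{"d":3,"i":31,"wt":21},"l":[54,64,57,65,86],"tl":[6,66,34,78,36],"yu":{"au":67,"whh":98}}}
Size at path /ryx/w: 3

Answer: 3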